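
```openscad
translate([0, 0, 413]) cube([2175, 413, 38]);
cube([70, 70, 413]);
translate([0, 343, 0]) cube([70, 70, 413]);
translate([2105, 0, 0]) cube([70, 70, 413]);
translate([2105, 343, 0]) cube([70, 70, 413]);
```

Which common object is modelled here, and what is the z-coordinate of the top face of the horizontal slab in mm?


A bench. The seat-top height is 451 mm.

A long slab on four corner posts — a bench. The slab sits at z = 413 with thickness 38, so the top is 413 + 38 = 451 mm.


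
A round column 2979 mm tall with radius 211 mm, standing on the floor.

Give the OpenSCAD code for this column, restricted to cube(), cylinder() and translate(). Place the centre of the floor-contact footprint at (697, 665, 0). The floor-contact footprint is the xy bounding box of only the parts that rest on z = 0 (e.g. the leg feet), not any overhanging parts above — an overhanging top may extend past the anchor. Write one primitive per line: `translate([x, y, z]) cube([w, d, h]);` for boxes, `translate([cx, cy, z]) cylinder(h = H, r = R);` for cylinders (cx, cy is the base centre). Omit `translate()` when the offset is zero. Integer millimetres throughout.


translate([697, 665, 0]) cylinder(h = 2979, r = 211);


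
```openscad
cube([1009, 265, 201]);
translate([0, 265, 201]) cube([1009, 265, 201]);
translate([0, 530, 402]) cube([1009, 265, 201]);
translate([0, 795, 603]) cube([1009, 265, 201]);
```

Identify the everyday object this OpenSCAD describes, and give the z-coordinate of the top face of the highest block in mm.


A staircase. The total rise is 804 mm.

4 identical blocks, each offset up and back from the previous — a staircase. Each step is 201 mm tall and there are 4 of them, so the total rise is 4 × 201 = 804 mm.


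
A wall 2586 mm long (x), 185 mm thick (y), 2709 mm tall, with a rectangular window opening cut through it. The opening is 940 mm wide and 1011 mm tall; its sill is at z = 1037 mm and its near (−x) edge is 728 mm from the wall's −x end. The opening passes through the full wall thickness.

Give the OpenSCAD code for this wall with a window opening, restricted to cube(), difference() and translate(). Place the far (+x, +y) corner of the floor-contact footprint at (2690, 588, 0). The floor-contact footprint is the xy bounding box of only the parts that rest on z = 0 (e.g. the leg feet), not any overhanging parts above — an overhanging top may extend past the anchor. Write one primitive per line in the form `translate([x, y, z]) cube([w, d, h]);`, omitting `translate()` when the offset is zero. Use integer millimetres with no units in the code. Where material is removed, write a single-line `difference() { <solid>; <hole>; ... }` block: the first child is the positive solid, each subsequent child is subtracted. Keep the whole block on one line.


difference() { translate([104, 403, 0]) cube([2586, 185, 2709]); translate([832, 403, 1037]) cube([940, 185, 1011]); }


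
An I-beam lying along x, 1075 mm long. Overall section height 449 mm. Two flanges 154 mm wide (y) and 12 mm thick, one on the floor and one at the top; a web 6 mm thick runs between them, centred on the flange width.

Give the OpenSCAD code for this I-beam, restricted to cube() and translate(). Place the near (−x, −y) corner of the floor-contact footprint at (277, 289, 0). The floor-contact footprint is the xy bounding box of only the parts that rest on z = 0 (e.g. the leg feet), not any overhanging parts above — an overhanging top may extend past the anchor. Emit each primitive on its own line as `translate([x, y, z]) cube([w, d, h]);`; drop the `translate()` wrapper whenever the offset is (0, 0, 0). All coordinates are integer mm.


translate([277, 289, 0]) cube([1075, 154, 12]);
translate([277, 363, 12]) cube([1075, 6, 425]);
translate([277, 289, 437]) cube([1075, 154, 12]);


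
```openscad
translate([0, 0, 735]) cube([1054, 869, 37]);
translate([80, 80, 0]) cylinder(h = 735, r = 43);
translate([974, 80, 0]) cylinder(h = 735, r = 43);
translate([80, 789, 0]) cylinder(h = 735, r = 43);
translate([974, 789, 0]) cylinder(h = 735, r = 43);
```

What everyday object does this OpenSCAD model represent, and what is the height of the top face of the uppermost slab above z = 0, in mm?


A table. The table height is 772 mm.

A 1054×869×37 slab sits at z = 735 on four Ø86 mm round legs — a table. The top surface is at 735 + 37 = 772 mm.


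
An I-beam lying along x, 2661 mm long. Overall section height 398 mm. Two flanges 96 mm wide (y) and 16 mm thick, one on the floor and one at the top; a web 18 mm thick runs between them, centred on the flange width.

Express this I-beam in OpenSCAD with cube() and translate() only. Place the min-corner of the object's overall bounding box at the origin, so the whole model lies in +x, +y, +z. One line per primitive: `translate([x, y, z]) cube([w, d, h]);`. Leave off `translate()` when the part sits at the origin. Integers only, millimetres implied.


cube([2661, 96, 16]);
translate([0, 39, 16]) cube([2661, 18, 366]);
translate([0, 0, 382]) cube([2661, 96, 16]);


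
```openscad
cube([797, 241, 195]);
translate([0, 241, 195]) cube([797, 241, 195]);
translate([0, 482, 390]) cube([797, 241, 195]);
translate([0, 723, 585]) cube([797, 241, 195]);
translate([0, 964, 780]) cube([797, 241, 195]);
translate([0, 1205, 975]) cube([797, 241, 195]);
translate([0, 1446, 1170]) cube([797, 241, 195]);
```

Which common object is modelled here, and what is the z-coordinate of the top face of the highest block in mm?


A staircase. The total rise is 1365 mm.

7 identical blocks, each offset up and back from the previous — a staircase. Each step is 195 mm tall and there are 7 of them, so the total rise is 7 × 195 = 1365 mm.


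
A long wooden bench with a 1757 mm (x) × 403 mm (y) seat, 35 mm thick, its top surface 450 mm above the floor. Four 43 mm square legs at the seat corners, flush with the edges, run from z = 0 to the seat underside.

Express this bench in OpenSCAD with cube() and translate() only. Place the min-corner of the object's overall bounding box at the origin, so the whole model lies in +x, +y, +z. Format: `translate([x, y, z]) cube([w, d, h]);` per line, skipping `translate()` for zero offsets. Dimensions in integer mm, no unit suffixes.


translate([0, 0, 415]) cube([1757, 403, 35]);
cube([43, 43, 415]);
translate([0, 360, 0]) cube([43, 43, 415]);
translate([1714, 0, 0]) cube([43, 43, 415]);
translate([1714, 360, 0]) cube([43, 43, 415]);


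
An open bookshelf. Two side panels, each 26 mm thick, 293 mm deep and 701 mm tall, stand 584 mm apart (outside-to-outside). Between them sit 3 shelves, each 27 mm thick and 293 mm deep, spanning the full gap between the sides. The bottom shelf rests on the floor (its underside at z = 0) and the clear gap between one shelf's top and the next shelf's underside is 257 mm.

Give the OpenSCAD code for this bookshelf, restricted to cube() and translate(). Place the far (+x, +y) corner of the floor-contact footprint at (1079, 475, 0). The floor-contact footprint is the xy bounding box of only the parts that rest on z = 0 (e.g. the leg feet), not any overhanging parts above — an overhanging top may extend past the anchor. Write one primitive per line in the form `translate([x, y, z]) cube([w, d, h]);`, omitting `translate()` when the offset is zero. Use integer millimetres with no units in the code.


translate([495, 182, 0]) cube([26, 293, 701]);
translate([1053, 182, 0]) cube([26, 293, 701]);
translate([521, 182, 0]) cube([532, 293, 27]);
translate([521, 182, 284]) cube([532, 293, 27]);
translate([521, 182, 568]) cube([532, 293, 27]);


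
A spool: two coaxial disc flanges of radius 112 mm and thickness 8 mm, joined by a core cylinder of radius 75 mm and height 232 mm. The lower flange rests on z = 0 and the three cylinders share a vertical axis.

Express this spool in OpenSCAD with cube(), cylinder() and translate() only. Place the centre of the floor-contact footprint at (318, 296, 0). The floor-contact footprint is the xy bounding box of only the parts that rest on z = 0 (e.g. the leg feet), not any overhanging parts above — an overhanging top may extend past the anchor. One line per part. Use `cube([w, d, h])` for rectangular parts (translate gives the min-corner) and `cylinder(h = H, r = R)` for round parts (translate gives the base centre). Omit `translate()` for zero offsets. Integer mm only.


translate([318, 296, 0]) cylinder(h = 8, r = 112);
translate([318, 296, 8]) cylinder(h = 232, r = 75);
translate([318, 296, 240]) cylinder(h = 8, r = 112);


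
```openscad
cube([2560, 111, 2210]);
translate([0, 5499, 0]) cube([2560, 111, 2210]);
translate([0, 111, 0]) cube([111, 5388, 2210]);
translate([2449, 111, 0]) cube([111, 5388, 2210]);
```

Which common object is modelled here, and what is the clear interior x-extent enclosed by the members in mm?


A house (or room) frame. The interior width is 2338 mm.

Four 2210 mm walls enclosing a rectangle with no floor or roof — a room or house frame. Outside width is 2560 mm and wall thickness is 111 mm, so the interior width is 2560 − 2 × 111 = 2338 mm.


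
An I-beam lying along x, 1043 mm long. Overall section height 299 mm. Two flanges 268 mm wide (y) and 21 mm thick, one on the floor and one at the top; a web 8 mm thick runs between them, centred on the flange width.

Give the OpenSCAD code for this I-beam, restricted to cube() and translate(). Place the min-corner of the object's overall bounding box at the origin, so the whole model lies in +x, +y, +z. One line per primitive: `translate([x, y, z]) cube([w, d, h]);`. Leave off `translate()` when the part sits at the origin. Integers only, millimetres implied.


cube([1043, 268, 21]);
translate([0, 130, 21]) cube([1043, 8, 257]);
translate([0, 0, 278]) cube([1043, 268, 21]);


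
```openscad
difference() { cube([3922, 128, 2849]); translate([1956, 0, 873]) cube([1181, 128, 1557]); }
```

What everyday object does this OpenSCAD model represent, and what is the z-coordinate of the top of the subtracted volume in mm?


A wall with a window opening. The window head height is 2430 mm.

A wall with a rectangular opening subtracted — a window. Sill at z = 873, opening 1557 mm tall, so the head is at 873 + 1557 = 2430 mm.


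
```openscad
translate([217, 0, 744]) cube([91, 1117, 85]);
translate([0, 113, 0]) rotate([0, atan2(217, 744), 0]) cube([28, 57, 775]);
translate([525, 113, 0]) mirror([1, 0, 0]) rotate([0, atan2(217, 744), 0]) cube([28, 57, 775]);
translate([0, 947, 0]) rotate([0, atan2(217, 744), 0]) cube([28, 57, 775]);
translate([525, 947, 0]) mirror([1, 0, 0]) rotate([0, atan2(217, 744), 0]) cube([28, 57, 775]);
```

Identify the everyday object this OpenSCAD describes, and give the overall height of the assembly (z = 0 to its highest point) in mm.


A sawhorse. The overall height is 829 mm.

A beam across two mirrored pairs of raked legs — a sawhorse. The beam's underside is at z = 744 (matching the legs' vertical rise in atan2(217, 744)) and the beam is 85 mm tall, so its top is at 744 + 85 = 829 mm. The raked legs top out at the beam's underside, so that is the highest point.


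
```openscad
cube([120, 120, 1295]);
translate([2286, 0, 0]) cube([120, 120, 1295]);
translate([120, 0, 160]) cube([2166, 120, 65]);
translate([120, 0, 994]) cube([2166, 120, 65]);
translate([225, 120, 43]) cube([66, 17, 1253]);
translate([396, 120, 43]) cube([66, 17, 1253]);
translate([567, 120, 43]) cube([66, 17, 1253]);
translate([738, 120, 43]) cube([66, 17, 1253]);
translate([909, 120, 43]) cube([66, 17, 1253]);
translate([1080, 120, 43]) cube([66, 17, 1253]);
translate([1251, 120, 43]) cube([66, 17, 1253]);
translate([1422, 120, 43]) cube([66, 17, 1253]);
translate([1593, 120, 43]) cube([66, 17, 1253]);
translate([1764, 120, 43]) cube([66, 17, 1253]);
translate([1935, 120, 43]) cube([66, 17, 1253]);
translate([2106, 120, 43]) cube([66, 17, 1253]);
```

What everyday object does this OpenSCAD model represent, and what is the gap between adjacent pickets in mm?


A fence section. The picket gap is 105 mm.

Two posts, two rails, 12 pickets — a fence section. Span 2166 mm holds 12 pickets of 66 mm with 13 equal gaps: ⌊(2166 − 12·66) / 13⌋ = 105 mm.


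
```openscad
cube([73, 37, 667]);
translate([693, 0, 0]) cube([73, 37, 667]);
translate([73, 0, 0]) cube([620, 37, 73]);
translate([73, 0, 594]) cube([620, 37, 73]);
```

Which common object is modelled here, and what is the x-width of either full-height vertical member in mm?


A picture frame. The border width is 73 mm.

Four thin pieces enclosing a rectangular opening — a picture frame. The two full-height stiles are 667 mm tall; the top rail sits at z = 594 and is 73 mm tall, so the border above the opening is 667 − 594 = 73 mm, matching the stile x-width.


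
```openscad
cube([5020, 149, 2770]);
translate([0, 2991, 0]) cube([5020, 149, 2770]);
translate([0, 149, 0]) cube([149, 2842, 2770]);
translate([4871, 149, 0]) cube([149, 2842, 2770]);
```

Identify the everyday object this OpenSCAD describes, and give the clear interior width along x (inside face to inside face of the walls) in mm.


A house (or room) frame. The interior width is 4722 mm.

Four 2770 mm walls enclosing a rectangle with no floor or roof — a room or house frame. Outside width is 5020 mm and wall thickness is 149 mm, so the interior width is 5020 − 2 × 149 = 4722 mm.


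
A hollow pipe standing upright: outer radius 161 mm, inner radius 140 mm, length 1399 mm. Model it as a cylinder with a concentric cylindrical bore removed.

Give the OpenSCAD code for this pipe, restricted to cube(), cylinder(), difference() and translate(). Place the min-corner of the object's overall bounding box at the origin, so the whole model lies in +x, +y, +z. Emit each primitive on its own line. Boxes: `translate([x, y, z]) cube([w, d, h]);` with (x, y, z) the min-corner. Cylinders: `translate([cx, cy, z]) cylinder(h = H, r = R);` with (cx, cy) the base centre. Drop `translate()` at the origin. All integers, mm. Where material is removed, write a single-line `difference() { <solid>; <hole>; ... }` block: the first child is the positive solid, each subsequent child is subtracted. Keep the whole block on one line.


difference() { translate([161, 161, 0]) cylinder(h = 1399, r = 161); translate([161, 161, 0]) cylinder(h = 1399, r = 140); }


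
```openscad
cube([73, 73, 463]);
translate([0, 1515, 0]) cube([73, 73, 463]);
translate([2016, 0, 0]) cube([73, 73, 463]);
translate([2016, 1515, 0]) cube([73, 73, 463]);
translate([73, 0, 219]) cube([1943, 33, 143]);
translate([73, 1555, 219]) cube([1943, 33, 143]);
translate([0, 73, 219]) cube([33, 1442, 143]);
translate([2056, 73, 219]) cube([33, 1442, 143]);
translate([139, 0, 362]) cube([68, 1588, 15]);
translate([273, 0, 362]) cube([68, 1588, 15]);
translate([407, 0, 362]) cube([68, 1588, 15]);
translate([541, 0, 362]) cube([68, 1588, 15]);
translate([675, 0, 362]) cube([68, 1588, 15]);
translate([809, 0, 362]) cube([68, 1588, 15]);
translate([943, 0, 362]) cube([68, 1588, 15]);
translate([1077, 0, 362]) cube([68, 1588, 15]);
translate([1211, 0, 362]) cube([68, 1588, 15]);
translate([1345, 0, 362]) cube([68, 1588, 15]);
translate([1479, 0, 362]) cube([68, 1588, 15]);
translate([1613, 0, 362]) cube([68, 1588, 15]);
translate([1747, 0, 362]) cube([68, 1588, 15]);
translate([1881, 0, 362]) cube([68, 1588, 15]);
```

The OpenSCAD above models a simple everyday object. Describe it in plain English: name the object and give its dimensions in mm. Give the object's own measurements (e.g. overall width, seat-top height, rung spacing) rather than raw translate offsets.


A bed frame 2089 mm long (x) by 1588 mm wide (y). Four 73×73 mm corner posts, 463 mm tall, at the corners of the footprint. Four rails of 33 mm thickness and 143 mm height run between adjacent posts with their undersides at z = 219 mm, their outer faces flush with the outside of the frame (the two x-running rails run between the posts' inner faces; the two y-running rails run between the posts' inner faces). 14 slats, each 68 mm wide (x) and 15 mm thick, lie across the top of the two x-running rails, running the full 1588 mm width of the frame in y; along x they sit between the end posts with a 66 mm gap after the −x posts and between neighbouring slats, leaving 67 mm before the +x posts.


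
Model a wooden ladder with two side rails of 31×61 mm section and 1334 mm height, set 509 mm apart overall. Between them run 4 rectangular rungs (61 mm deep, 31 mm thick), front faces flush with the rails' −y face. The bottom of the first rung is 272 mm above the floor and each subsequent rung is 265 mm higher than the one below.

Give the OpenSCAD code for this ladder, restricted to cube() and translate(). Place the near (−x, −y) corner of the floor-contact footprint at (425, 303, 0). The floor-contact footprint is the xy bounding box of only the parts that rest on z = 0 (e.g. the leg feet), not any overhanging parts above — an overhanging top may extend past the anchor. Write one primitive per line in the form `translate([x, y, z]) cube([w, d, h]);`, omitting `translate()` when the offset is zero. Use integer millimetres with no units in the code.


translate([425, 303, 0]) cube([31, 61, 1334]);
translate([903, 303, 0]) cube([31, 61, 1334]);
translate([456, 303, 272]) cube([447, 61, 31]);
translate([456, 303, 537]) cube([447, 61, 31]);
translate([456, 303, 802]) cube([447, 61, 31]);
translate([456, 303, 1067]) cube([447, 61, 31]);


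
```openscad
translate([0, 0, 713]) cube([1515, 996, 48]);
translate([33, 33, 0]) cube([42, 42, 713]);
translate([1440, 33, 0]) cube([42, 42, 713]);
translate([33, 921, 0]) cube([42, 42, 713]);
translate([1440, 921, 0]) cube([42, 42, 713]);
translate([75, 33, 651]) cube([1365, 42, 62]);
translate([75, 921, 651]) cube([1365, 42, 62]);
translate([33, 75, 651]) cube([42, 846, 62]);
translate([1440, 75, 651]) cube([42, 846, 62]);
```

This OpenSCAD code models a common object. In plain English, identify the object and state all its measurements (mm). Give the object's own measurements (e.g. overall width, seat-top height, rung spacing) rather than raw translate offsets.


A table: top 1515 mm (x) × 996 mm (y), 48 mm thick, upper face at z = 761 mm, on four 42×42 mm square legs, each inset 33 mm from the nearest pair of top edges from z = 0 to the bottom of the top. Four apron rails, 42 mm thick and 62 mm tall, run between adjacent legs with their top edges flush with the underside of the top and their outer faces flush with the legs' outer faces.


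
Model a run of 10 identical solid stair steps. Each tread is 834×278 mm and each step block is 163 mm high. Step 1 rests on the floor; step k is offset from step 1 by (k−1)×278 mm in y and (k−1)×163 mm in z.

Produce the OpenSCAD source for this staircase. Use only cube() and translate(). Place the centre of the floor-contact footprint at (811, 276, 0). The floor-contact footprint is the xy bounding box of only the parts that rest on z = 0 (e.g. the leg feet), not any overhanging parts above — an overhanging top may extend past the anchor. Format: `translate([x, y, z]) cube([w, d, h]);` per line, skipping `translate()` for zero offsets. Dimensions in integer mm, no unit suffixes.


translate([394, 137, 0]) cube([834, 278, 163]);
translate([394, 415, 163]) cube([834, 278, 163]);
translate([394, 693, 326]) cube([834, 278, 163]);
translate([394, 971, 489]) cube([834, 278, 163]);
translate([394, 1249, 652]) cube([834, 278, 163]);
translate([394, 1527, 815]) cube([834, 278, 163]);
translate([394, 1805, 978]) cube([834, 278, 163]);
translate([394, 2083, 1141]) cube([834, 278, 163]);
translate([394, 2361, 1304]) cube([834, 278, 163]);
translate([394, 2639, 1467]) cube([834, 278, 163]);


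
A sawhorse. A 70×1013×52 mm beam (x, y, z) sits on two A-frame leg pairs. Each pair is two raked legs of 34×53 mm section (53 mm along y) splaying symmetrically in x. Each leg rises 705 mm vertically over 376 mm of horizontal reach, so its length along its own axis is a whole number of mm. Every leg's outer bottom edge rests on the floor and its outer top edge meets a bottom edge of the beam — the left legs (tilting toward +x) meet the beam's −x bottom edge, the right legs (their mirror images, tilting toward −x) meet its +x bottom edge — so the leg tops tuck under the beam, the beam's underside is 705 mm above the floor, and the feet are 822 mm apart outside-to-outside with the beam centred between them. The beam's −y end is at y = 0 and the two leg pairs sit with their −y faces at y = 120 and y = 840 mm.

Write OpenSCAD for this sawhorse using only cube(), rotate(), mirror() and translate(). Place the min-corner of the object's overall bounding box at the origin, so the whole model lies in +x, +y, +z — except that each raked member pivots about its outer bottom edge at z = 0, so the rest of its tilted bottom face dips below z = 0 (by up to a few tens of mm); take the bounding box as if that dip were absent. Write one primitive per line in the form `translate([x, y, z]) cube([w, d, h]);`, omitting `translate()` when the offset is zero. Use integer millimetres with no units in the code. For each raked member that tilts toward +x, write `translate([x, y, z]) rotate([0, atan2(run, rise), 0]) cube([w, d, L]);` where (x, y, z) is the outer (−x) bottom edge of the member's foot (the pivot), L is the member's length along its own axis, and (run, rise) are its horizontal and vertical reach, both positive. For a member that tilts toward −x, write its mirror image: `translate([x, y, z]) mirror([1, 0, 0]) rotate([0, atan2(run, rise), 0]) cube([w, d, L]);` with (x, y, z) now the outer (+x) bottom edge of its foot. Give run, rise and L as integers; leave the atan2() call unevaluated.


// leg length = √(376² + 705²) = 799
// right-leg outer foot x = 2·376 + 70 = 822
// beam min-corner = (376, 0, 705)
translate([376, 0, 705]) cube([70, 1013, 52]);
translate([0, 120, 0]) rotate([0, atan2(376, 705), 0]) cube([34, 53, 799]);
translate([822, 120, 0]) mirror([1, 0, 0]) rotate([0, atan2(376, 705), 0]) cube([34, 53, 799]);
translate([0, 840, 0]) rotate([0, atan2(376, 705), 0]) cube([34, 53, 799]);
translate([822, 840, 0]) mirror([1, 0, 0]) rotate([0, atan2(376, 705), 0]) cube([34, 53, 799]);


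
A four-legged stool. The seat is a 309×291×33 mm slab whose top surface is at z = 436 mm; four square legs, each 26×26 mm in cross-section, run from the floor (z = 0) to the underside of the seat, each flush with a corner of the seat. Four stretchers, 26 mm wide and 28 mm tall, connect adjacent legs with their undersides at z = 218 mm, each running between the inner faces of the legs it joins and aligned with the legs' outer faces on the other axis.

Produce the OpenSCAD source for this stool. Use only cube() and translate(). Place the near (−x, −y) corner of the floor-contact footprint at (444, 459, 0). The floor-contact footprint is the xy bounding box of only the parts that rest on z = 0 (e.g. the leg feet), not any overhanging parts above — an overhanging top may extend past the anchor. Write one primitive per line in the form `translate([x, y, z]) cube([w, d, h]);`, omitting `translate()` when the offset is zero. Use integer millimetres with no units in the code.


translate([444, 459, 403]) cube([309, 291, 33]);
translate([444, 459, 0]) cube([26, 26, 403]);
translate([727, 459, 0]) cube([26, 26, 403]);
translate([444, 724, 0]) cube([26, 26, 403]);
translate([727, 724, 0]) cube([26, 26, 403]);
translate([470, 459, 218]) cube([257, 26, 28]);
translate([470, 724, 218]) cube([257, 26, 28]);
translate([444, 485, 218]) cube([26, 239, 28]);
translate([727, 485, 218]) cube([26, 239, 28]);


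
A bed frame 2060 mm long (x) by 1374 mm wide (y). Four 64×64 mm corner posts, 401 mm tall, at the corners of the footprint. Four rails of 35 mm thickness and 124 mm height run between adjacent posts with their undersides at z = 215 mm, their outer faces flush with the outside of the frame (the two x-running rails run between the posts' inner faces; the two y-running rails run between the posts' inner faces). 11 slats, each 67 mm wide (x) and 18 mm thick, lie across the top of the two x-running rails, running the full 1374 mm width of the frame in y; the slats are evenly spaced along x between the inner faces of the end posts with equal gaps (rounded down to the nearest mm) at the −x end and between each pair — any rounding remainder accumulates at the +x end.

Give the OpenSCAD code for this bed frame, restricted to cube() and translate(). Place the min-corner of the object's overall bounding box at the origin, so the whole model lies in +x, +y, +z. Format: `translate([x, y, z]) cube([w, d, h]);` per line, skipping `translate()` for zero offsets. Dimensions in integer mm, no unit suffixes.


cube([64, 64, 401]);
translate([0, 1310, 0]) cube([64, 64, 401]);
translate([1996, 0, 0]) cube([64, 64, 401]);
translate([1996, 1310, 0]) cube([64, 64, 401]);
translate([64, 0, 215]) cube([1932, 35, 124]);
translate([64, 1339, 215]) cube([1932, 35, 124]);
translate([0, 64, 215]) cube([35, 1246, 124]);
translate([2025, 64, 215]) cube([35, 1246, 124]);
translate([163, 0, 339]) cube([67, 1374, 18]);
translate([329, 0, 339]) cube([67, 1374, 18]);
translate([495, 0, 339]) cube([67, 1374, 18]);
translate([661, 0, 339]) cube([67, 1374, 18]);
translate([827, 0, 339]) cube([67, 1374, 18]);
translate([993, 0, 339]) cube([67, 1374, 18]);
translate([1159, 0, 339]) cube([67, 1374, 18]);
translate([1325, 0, 339]) cube([67, 1374, 18]);
translate([1491, 0, 339]) cube([67, 1374, 18]);
translate([1657, 0, 339]) cube([67, 1374, 18]);
translate([1823, 0, 339]) cube([67, 1374, 18]);


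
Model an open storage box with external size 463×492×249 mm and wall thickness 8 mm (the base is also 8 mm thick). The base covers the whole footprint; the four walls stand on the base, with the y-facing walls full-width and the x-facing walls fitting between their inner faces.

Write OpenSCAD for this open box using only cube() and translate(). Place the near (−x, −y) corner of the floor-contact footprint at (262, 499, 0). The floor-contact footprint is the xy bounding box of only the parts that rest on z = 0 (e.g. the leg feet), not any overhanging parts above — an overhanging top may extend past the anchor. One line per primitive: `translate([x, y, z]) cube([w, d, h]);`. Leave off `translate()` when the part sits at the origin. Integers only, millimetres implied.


translate([262, 499, 0]) cube([463, 492, 8]);
translate([262, 499, 8]) cube([463, 8, 241]);
translate([262, 983, 8]) cube([463, 8, 241]);
translate([262, 507, 8]) cube([8, 476, 241]);
translate([717, 507, 8]) cube([8, 476, 241]);


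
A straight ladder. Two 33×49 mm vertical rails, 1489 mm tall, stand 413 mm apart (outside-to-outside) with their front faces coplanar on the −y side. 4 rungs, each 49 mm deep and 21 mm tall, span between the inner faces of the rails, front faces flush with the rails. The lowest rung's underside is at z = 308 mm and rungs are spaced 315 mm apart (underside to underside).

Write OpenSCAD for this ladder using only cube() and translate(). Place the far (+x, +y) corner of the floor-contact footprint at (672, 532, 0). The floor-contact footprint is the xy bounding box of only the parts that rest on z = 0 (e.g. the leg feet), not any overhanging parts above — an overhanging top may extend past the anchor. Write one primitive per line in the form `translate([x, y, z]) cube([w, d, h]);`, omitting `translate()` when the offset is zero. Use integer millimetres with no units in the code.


// rung span = 413 - 2*33 = 347
// rung[k] z = 308 + k*315
translate([259, 483, 0]) cube([33, 49, 1489]);
translate([639, 483, 0]) cube([33, 49, 1489]);
translate([292, 483, 308]) cube([347, 49, 21]);
translate([292, 483, 623]) cube([347, 49, 21]);
translate([292, 483, 938]) cube([347, 49, 21]);
translate([292, 483, 1253]) cube([347, 49, 21]);


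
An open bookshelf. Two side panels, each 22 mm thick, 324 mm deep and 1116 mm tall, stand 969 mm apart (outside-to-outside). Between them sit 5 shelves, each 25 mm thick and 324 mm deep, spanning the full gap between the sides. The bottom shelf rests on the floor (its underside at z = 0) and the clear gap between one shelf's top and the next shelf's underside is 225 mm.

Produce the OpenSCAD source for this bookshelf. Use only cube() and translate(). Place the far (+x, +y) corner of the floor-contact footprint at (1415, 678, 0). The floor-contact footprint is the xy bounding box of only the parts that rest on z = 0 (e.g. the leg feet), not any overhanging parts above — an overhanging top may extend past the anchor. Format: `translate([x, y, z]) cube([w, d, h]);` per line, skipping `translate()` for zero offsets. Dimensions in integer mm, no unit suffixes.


translate([446, 354, 0]) cube([22, 324, 1116]);
translate([1393, 354, 0]) cube([22, 324, 1116]);
translate([468, 354, 0]) cube([925, 324, 25]);
translate([468, 354, 250]) cube([925, 324, 25]);
translate([468, 354, 500]) cube([925, 324, 25]);
translate([468, 354, 750]) cube([925, 324, 25]);
translate([468, 354, 1000]) cube([925, 324, 25]);


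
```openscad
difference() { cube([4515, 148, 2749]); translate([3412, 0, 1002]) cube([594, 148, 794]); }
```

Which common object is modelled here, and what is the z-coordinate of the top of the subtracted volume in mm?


A wall with a window opening. The window head height is 1796 mm.

A wall with a rectangular opening subtracted — a window. Sill at z = 1002, opening 794 mm tall, so the head is at 1002 + 794 = 1796 mm.


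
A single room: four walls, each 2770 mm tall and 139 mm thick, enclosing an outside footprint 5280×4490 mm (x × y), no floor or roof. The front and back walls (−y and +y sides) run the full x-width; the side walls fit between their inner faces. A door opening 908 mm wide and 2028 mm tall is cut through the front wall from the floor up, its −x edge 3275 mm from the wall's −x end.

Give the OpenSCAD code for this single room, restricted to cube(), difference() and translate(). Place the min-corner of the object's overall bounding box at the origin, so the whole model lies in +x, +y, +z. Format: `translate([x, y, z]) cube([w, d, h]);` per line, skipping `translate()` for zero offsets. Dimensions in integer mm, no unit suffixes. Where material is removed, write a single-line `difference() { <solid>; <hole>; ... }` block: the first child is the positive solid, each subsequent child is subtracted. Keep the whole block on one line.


difference() { cube([5280, 139, 2770]); translate([3275, 0, 0]) cube([908, 139, 2028]); }
translate([0, 4351, 0]) cube([5280, 139, 2770]);
translate([0, 139, 0]) cube([139, 4212, 2770]);
translate([5141, 139, 0]) cube([139, 4212, 2770]);


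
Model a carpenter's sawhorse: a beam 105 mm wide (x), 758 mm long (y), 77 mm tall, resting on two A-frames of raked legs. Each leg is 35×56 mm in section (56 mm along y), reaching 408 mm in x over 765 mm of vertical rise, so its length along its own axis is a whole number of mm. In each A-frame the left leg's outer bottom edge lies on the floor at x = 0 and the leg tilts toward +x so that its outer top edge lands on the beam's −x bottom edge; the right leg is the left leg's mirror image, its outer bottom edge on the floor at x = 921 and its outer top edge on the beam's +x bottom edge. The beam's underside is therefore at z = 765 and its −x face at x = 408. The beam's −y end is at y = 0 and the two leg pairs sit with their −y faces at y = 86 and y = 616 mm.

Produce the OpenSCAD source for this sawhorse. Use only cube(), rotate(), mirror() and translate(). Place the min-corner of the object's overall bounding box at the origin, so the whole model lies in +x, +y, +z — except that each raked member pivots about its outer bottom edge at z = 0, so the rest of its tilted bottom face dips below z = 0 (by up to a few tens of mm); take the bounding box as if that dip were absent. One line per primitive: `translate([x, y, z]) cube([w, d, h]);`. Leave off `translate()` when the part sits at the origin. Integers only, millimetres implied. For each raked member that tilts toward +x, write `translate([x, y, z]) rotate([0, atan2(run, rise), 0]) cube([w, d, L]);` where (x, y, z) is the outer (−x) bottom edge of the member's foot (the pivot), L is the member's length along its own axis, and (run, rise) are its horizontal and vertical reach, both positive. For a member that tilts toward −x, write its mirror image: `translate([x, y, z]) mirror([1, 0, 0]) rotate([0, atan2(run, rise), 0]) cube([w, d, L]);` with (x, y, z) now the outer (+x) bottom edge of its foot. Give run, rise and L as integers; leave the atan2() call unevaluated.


translate([408, 0, 765]) cube([105, 758, 77]);
translate([0, 86, 0]) rotate([0, atan2(408, 765), 0]) cube([35, 56, 867]);
translate([921, 86, 0]) mirror([1, 0, 0]) rotate([0, atan2(408, 765), 0]) cube([35, 56, 867]);
translate([0, 616, 0]) rotate([0, atan2(408, 765), 0]) cube([35, 56, 867]);
translate([921, 616, 0]) mirror([1, 0, 0]) rotate([0, atan2(408, 765), 0]) cube([35, 56, 867]);


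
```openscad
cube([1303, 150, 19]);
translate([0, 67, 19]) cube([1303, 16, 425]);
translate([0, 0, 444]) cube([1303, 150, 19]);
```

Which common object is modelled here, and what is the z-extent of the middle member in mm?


An I-beam. The web height is 425 mm.

Two wide flanges with a thin centred web — an I-beam. Overall 463 mm minus two 19 mm flanges gives a web of 463 − 2·19 = 425 mm.


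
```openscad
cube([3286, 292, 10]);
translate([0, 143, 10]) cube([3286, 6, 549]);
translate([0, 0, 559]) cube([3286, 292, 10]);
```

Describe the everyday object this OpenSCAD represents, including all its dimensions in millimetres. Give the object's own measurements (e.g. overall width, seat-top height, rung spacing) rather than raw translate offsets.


An I-beam lying along x, 3286 mm long. Overall section height 569 mm. Two flanges 292 mm wide (y) and 10 mm thick, one on the floor and one at the top; a web 6 mm thick runs between them, centred on the flange width.


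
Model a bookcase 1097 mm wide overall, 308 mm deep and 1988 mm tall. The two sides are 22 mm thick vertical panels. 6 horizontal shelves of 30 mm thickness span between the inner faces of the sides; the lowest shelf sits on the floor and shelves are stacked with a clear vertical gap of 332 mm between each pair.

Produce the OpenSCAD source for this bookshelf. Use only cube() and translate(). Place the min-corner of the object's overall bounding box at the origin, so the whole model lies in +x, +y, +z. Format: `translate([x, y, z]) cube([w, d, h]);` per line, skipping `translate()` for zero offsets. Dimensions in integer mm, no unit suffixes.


cube([22, 308, 1988]);
translate([1075, 0, 0]) cube([22, 308, 1988]);
translate([22, 0, 0]) cube([1053, 308, 30]);
translate([22, 0, 362]) cube([1053, 308, 30]);
translate([22, 0, 724]) cube([1053, 308, 30]);
translate([22, 0, 1086]) cube([1053, 308, 30]);
translate([22, 0, 1448]) cube([1053, 308, 30]);
translate([22, 0, 1810]) cube([1053, 308, 30]);


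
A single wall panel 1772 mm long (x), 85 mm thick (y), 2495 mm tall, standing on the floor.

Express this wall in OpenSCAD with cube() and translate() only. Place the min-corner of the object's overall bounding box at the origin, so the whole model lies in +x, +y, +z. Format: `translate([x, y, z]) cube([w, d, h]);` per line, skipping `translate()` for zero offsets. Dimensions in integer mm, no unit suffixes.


cube([1772, 85, 2495]);


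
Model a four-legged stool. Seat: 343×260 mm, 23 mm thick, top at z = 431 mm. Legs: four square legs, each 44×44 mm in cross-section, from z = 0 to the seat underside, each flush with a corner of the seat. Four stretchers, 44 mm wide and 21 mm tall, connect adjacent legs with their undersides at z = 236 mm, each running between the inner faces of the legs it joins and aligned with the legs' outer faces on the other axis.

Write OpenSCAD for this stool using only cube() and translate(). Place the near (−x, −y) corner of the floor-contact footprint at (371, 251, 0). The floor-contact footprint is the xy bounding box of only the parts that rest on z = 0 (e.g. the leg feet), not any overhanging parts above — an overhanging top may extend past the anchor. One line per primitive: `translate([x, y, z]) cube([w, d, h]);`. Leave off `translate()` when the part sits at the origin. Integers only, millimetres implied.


// leg_h = 431 - 23 = 408
// stretcher span = 343 - 2*44 = 255
translate([371, 251, 408]) cube([343, 260, 23]);
translate([371, 251, 0]) cube([44, 44, 408]);
translate([670, 251, 0]) cube([44, 44, 408]);
translate([371, 467, 0]) cube([44, 44, 408]);
translate([670, 467, 0]) cube([44, 44, 408]);
translate([415, 251, 236]) cube([255, 44, 21]);
translate([415, 467, 236]) cube([255, 44, 21]);
translate([371, 295, 236]) cube([44, 172, 21]);
translate([670, 295, 236]) cube([44, 172, 21]);


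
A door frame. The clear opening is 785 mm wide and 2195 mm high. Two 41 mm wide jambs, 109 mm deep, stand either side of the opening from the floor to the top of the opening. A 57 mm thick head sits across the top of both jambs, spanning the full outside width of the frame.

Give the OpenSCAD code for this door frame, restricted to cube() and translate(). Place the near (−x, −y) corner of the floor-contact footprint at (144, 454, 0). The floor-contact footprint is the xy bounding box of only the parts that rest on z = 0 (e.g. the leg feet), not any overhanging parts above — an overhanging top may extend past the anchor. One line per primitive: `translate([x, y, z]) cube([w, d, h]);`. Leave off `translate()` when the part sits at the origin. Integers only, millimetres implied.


translate([144, 454, 0]) cube([41, 109, 2195]);
translate([970, 454, 0]) cube([41, 109, 2195]);
translate([144, 454, 2195]) cube([867, 109, 57]);


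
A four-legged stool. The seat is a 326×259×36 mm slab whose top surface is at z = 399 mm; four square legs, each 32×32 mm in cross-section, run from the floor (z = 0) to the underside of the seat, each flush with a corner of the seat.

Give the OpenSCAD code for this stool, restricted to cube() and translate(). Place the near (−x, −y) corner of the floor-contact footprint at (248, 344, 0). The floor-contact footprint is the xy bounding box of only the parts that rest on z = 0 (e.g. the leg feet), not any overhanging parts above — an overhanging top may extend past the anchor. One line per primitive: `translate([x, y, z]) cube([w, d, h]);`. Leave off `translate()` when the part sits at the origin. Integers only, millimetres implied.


translate([248, 344, 363]) cube([326, 259, 36]);
translate([248, 344, 0]) cube([32, 32, 363]);
translate([542, 344, 0]) cube([32, 32, 363]);
translate([248, 571, 0]) cube([32, 32, 363]);
translate([542, 571, 0]) cube([32, 32, 363]);


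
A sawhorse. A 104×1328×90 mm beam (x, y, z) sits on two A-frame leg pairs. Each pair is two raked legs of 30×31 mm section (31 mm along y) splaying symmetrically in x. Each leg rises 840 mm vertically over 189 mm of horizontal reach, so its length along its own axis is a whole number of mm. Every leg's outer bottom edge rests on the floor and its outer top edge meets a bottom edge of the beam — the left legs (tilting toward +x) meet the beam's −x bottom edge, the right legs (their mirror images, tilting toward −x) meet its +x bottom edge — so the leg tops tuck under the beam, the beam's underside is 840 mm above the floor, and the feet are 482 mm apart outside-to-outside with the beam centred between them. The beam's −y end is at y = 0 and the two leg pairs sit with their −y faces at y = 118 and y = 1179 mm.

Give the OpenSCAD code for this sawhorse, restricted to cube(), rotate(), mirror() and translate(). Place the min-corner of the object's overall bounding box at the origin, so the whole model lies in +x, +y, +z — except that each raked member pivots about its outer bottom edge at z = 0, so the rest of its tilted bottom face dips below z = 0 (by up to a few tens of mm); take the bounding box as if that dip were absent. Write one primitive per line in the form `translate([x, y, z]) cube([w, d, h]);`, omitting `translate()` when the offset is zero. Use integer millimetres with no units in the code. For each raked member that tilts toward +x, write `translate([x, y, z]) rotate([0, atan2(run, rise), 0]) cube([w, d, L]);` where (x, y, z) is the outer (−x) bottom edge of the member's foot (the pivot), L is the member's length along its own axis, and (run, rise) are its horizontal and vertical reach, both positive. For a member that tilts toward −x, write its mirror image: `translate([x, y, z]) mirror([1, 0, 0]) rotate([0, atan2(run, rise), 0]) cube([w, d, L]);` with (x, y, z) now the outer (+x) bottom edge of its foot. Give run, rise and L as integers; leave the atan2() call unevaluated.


translate([189, 0, 840]) cube([104, 1328, 90]);
translate([0, 118, 0]) rotate([0, atan2(189, 840), 0]) cube([30, 31, 861]);
translate([482, 118, 0]) mirror([1, 0, 0]) rotate([0, atan2(189, 840), 0]) cube([30, 31, 861]);
translate([0, 1179, 0]) rotate([0, atan2(189, 840), 0]) cube([30, 31, 861]);
translate([482, 1179, 0]) mirror([1, 0, 0]) rotate([0, atan2(189, 840), 0]) cube([30, 31, 861]);
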